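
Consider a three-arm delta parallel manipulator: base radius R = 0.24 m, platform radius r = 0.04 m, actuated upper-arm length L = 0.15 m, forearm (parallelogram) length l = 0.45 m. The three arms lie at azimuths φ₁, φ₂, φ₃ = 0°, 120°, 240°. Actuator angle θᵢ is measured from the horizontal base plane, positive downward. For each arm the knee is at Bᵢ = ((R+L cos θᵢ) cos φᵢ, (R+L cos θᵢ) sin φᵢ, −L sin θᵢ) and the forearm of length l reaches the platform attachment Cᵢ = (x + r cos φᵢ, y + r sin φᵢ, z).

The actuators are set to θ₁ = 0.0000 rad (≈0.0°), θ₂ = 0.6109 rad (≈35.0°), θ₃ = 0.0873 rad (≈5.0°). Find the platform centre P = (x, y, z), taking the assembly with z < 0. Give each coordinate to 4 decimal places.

(0.0370, -0.0500, -0.3194)

φ1=0.0°: virtual centre (0.3500, 0.0000, 0.0000), radius l
arm 2 at φ=120.0°: ρ2 = 0.3229;  centre 2 = (-0.1614, 0.2796, -0.0860)
centre 3 = (0.3494·cos240.0°, 0.3494·sin240.0°, -0.0131) = (-0.1747, -0.3026, -0.0131)
eliminate P² terms by subtracting sphere 1 from 2 and 3
plane₁₂: -1.0229x+0.5592y+-0.1721z = -0.0109
Cramer: x(z) = 0.0056-0.0985z;  y(z) = -0.0092+0.1276z
quadratic in z: (1.0260)z²+(0.0655)z+(-0.0838)=0, √Δ=0.5900 → z ∈ {-0.3194, 0.2556}; z = -0.3194 (taking z<0)
x = 0.0370, y = -0.0500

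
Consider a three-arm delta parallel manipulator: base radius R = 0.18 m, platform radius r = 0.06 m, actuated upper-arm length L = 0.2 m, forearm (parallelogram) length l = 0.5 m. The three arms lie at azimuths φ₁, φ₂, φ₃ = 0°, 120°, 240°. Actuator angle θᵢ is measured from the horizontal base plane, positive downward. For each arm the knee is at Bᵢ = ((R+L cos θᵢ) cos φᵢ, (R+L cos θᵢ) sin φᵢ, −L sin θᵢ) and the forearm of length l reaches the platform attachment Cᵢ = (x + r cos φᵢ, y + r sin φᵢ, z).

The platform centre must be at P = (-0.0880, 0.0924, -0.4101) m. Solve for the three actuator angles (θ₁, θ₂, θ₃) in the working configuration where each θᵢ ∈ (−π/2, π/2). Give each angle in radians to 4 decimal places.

θ₁ = 0.5237, θ₂ = -0.2618, θ₃ = 0.3493

rotate P by −φ1: (-0.0880, 0.0924, -0.4101)
  e−x'=0.2080;  (l²−L²−(e−x')²−y'²−z²)/2L = -0.0250
  γ=atan2(-0.4101,0.2080)=-1.1014;  ψ=arccos(-0.0543)=1.6251;  θ1=γ+ψ≈0.5237
φ2=120.0° → target in arm frame (0.1240, 0.0300)
  A=-0.0040, B=-0.4101, C=(l²−L²−A²−y'²−z²)/(2L)=0.1023
  γ=atan2(-0.4101,-0.0040)=-1.5806;  ψ=arccos(0.2493)=1.3188;  θ2=γ+ψ≈-0.2618
rotate P by −φ3: (-0.0360, -0.1224, -0.4101)
  A=0.1560, B=-0.4101, C=(l²−L²−A²−y'²−z²)/(2L)=0.0062
  √(A²+B²)=0.4388;  θ3 = -1.2073+1.5566 ≈ 0.3493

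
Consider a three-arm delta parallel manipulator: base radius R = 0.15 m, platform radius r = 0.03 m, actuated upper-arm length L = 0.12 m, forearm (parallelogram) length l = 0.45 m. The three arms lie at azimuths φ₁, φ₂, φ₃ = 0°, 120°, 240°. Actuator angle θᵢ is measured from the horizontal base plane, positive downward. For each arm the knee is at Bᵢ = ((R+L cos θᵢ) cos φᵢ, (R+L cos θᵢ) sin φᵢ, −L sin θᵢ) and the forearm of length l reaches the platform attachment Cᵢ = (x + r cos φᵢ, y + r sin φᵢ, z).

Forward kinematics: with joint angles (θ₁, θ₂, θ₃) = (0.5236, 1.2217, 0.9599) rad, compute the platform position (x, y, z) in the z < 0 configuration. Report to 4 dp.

(0.0918, -0.0385, -0.4884)

O1 = (0.2239·cos0.0°, 0.2239·sin0.0°, -0.0600) = (0.2239, 0.0000, -0.0600)
O2 = (0.1610·cos120.0°, 0.1610·sin120.0°, -0.1128) = (-0.0805, 0.1395, -0.1128)
arm 3 at φ=240.0°: ρ3 = 0.1888;  O3 = (-0.0944, -0.1635, -0.0983)
subtract pairs → two planes through P
[-0.6089 0.2789 -0.1055]·P = -0.0151;  [-0.6367 -0.3271 -0.0766]·P = -0.0084
det = 0.3767;  x = 0.0193+-0.1483z,  y = -0.0119+0.0545z
into |P−O₁|² = l²: 1.0250z² + 0.1794z + -0.1569 = 0;  Δ = 0.6755;  z = -0.4884 or 0.3134 → z<0 root = -0.4884
x = 0.0918, y = -0.0385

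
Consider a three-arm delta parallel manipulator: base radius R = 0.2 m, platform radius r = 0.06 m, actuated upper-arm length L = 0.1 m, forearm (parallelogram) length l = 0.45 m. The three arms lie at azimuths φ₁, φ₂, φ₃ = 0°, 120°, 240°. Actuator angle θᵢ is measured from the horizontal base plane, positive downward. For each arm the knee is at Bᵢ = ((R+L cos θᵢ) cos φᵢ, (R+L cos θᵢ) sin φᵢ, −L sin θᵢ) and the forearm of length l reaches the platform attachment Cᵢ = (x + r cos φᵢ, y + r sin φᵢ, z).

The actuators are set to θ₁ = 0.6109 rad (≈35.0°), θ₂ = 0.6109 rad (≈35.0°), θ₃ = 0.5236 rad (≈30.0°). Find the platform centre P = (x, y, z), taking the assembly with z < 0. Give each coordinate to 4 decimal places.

arm 1 at φ=0.0°: (R−r)+L cos θ1 = 0.2219;  S1 = (0.2219, 0.0000, -0.0574)
arm 2 at φ=120.0°: (R−r)+L cos θ2 = 0.2219;  S2 = (-0.1110, 0.1922, -0.0574)
φ3=240.0°: virtual centre (-0.1133, -0.1962, -0.0500), radius l
subtract pairs → two planes through P
[-0.6657 0.3844 0.0000]·P = 0.0000;  [-0.6704 -0.3925 0.0147]·P = 0.0013
det = 0.5190;  x = -0.0010+0.0109z,  y = -0.0017+0.0189z
quadratic in z: (1.0005)z²+(0.1098)z+(-0.1495)=0, √Δ=0.7813 → z ∈ {-0.4453, 0.3356}; z = -0.4453 (taking z<0)
x = -0.0058, y = -0.0101

(-0.0058, -0.0101, -0.4453)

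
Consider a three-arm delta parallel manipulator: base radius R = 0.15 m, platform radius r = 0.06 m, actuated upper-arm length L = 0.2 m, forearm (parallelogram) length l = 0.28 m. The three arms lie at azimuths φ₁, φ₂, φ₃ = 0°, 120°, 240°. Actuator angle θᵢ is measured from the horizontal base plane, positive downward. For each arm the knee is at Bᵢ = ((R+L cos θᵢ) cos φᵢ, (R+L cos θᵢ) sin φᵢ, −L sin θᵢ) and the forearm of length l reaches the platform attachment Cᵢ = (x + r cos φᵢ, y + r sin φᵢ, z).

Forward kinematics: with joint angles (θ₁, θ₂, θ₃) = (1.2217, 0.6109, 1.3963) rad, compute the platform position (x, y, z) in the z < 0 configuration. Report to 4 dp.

S1 = (0.1584·cos0.0°, 0.1584·sin0.0°, -0.1879) = (0.1584, 0.0000, -0.1879)
S2 = (0.2538·cos120.0°, 0.2538·sin120.0°, -0.1147) = (-0.1269, 0.2198, -0.1147)
φ3=240.0°: virtual centre (-0.0624, -0.1080, -0.1970), radius l
eliminate P² terms by subtracting sphere 1 from 2 and 3
linear system: -0.5706x+0.4396y = 0.0172−0.1464z; -0.4415x+-0.2160y = -0.0061−-0.0181z
det = 0.3174;  x = -0.0033+0.0747z,  y = 0.0348+-0.2362z
quadratic in z: (1.0613)z²+(0.3353)z+(-0.0157)=0, √Δ=0.4233 → z ∈ {-0.3574, 0.0415}; z = -0.3574 (taking z<0)
x = -0.0300, y = 0.1192

(-0.0300, 0.1192, -0.3574)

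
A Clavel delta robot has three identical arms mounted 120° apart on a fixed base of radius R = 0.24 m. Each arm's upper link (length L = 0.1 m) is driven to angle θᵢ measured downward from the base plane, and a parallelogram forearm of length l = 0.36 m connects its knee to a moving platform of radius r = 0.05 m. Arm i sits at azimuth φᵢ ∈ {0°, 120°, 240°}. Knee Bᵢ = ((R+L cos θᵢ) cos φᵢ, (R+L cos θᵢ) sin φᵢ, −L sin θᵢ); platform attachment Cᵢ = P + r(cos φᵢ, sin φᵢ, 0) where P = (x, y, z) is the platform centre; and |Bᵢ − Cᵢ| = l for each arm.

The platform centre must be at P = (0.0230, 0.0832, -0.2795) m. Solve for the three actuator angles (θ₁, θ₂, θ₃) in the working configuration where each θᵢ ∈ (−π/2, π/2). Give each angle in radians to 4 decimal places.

θ₁ = 0.4360, θ₂ = 0.0869, θ₃ = 1.2218

rotate P by −φ1: (0.0230, 0.0832, -0.2795)
  A=0.1670, B=-0.2795, C=(l²−L²−A²−y'²−z²)/(2L)=0.0333
  γ=atan2(-0.2795,0.1670)=-1.0322;  ψ=arccos(0.1024)=1.4682;  θ1=γ+ψ≈0.4360
arm 2 (φ=120.0°): x'=0.0606, y'=-0.0615
  A cos θ + B sin θ = C:  0.1294·cos θ + -0.2795·sin θ = 0.1047
  γ=atan2(-0.2795,0.1294)=-1.1371;  ψ=arccos(0.3399)=1.2240;  θ2=γ+ψ≈0.0869
arm 3 (φ=240.0°): x'=-0.0836, y'=-0.0217
  A=0.2736, B=-0.2795, C=(l²−L²−A²−y'²−z²)/(2L)=-0.1691
  √(A²+B²)=0.3911;  θ3 = -0.7962+2.0180 ≈ 1.2218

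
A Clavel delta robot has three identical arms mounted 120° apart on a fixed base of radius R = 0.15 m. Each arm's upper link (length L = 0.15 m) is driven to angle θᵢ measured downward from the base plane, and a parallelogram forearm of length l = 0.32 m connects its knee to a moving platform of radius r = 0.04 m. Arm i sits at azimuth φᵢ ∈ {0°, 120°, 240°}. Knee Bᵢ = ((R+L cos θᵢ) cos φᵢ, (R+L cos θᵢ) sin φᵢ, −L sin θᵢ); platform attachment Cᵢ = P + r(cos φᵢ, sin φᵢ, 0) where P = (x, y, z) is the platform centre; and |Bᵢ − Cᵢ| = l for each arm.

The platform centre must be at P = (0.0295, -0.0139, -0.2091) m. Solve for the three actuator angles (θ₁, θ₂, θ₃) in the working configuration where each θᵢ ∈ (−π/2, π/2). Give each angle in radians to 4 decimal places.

rotate P by −φ1: (0.0295, -0.0139, -0.2091)
  A=0.0805, B=-0.2091, C=(l²−L²−A²−y'²−z²)/(2L)=0.0983
  θ1 = atan2(B,A) + arccos(C/0.2241) = -0.0869
rotate P by −φ2: (-0.0268, -0.0186, -0.2091)
  A=0.1368, B=-0.2091, C=(l²−L²−A²−y'²−z²)/(2L)=0.0571
  θ2 = atan2(B,A) + arccos(C/0.2499) = 0.3489
arm 3 (φ=240.0°): x'=-0.0027, y'=0.0325
  e−x'=0.1127;  (l²−L²−(e−x')²−y'²−z²)/2L = 0.0747
  θ3 = atan2(B,A) + arccos(C/0.2375) = 0.1744

θ₁ = -0.0869, θ₂ = 0.3489, θ₃ = 0.1744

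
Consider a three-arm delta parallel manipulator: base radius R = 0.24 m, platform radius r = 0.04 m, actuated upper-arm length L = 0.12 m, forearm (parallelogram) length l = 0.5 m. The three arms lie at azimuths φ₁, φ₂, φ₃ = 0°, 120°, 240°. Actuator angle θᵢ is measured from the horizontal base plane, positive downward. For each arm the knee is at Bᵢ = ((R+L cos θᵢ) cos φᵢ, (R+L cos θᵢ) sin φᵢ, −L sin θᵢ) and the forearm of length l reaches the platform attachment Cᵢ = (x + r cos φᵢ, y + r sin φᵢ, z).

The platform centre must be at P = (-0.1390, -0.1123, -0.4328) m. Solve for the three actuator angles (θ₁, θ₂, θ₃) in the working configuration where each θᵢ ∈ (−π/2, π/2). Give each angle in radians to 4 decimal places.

θ₁ = 1.3087, θ₂ = 0.7850, θ₃ = -0.3494

φ1=0.0° → target in arm frame (-0.1390, -0.1123)
  e−x'=0.3390;  (l²−L²−(e−x')²−y'²−z²)/2L = -0.3302
  √(A²+B²)=0.5498;  θ1 = -0.9063+2.2151 ≈ 1.3087
rotate P by −φ2: (-0.0278, 0.1765, -0.4328)
  e−x'=0.2278;  (l²−L²−(e−x')²−y'²−z²)/2L = -0.1448
  θ2 = atan2(B,A) + arccos(C/0.4891) = 0.7850
arm 3 (φ=240.0°): x'=0.1668, y'=-0.0642
  A cos θ + B sin θ = C:  0.0332·cos θ + -0.4328·sin θ = 0.1794
  √(A²+B²)=0.4341;  θ3 = -1.4941+1.1448 ≈ -0.3494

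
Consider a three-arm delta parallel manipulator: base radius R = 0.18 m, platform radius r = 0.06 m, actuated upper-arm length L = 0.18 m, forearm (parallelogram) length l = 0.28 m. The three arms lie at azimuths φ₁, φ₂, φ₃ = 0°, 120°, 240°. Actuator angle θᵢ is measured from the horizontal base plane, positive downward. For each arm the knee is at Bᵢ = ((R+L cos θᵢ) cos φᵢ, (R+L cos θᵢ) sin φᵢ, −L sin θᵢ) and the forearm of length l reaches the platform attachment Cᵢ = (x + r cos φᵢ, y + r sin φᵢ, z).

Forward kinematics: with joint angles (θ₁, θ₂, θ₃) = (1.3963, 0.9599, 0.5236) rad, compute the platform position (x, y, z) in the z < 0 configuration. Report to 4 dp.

φ1=0.0°: virtual centre (0.1513, 0.0000, -0.1773), radius l
arm 2 at φ=120.0°: e+L cos θ2 = 0.2232;  O2 = (-0.1116, 0.1933, -0.1474)
φ3=240.0°: virtual centre (-0.1379, -0.2389, -0.0900), radius l
eliminate P² terms by subtracting sphere 1 from 2 and 3
plane₁₂: -0.5257x+0.3867y+0.0596z = 0.0173
Cramer: x(z) = -0.0417+0.2021z;  y(z) = -0.0121+0.1206z
into |P−O₁|² = l²: 1.0554z² + 0.2736z + -0.0096 = 0;  Δ = 0.1153;  z = -0.2905 or 0.0313 → z<0 root = -0.2905
x = -0.1005, y = -0.0471

(-0.1005, -0.0471, -0.2905)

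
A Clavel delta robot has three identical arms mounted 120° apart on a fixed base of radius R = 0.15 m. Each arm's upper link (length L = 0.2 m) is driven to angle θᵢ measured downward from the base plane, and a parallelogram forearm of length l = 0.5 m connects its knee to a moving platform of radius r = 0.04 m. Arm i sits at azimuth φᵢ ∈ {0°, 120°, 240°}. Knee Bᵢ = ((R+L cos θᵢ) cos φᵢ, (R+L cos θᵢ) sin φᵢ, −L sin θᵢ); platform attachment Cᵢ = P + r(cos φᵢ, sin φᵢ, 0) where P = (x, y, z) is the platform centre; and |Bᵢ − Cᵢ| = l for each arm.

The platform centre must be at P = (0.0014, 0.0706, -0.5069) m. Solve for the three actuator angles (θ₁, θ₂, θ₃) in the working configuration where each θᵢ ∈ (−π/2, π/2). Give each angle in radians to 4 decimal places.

θ₁ = 0.5234, θ₂ = 0.3492, θ₃ = 0.6979

arm 1 (φ=0.0°): x'=0.0014, y'=0.0706
  A=0.1086, B=-0.5069, C=(l²−L²−A²−y'²−z²)/(2L)=-0.1593
  θ1 = atan2(B,A) + arccos(C/0.5184) = 0.5234
arm 2 (φ=120.0°): x'=0.0604, y'=-0.0365
  e−x'=0.0496;  (l²−L²−(e−x')²−y'²−z²)/2L = -0.1268
  √(A²+B²)=0.5093;  θ2 = -1.4733+1.8225 ≈ 0.3492
rotate P by −φ3: (-0.0618, -0.0341, -0.5069)
  A=0.1718, B=-0.5069, C=(l²−L²−A²−y'²−z²)/(2L)=-0.1941
  γ=atan2(-0.5069,0.1718)=-1.2440;  ψ=arccos(-0.3626)=1.9419;  θ3=γ+ψ≈0.6979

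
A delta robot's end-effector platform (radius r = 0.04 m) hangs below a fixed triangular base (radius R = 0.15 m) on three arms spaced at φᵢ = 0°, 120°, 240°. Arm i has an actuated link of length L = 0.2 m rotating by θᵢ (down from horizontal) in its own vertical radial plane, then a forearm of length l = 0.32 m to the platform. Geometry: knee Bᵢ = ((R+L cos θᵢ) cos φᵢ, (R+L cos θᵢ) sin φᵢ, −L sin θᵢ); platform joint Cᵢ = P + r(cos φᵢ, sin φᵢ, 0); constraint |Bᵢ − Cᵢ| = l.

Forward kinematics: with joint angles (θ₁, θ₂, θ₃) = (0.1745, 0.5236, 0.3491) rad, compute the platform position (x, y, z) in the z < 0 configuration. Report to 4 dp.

arm 1 at φ=0.0°: e+L cos θ1 = 0.3070;  S1 = (0.3070, 0.0000, -0.0347)
arm 2 at φ=120.0°: e+L cos θ2 = 0.2832;  S2 = (-0.1416, 0.2453, -0.1000)
arm 3 at φ=240.0°: e+L cos θ3 = 0.2979;  S3 = (-0.1490, -0.2580, -0.0684)
subtract pairs → two planes through P
plane₁₂: -0.8971x+0.4905y+-0.1306z = -0.0052
Cramer: x(z) = 0.0040-0.1103z;  y(z) = -0.0033+0.0644z
quadratic in z: (1.0163)z²+(0.1359)z+(-0.0094)=0, √Δ=0.2382 → z ∈ {-0.1840, 0.0504}; z = -0.1840 (taking z<0)
x = 0.0243, y = -0.0151

(0.0243, -0.0151, -0.1840)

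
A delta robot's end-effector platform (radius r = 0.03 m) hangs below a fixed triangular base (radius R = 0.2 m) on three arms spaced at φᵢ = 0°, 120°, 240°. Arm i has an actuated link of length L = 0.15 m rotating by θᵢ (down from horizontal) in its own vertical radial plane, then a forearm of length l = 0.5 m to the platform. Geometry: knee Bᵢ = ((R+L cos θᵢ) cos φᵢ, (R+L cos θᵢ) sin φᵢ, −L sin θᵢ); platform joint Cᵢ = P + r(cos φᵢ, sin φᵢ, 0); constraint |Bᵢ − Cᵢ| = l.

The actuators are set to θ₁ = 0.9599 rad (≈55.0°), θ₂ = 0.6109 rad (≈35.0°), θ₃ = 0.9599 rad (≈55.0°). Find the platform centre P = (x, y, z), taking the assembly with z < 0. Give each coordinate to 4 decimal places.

(-0.0306, 0.0530, -0.5291)

φ1=0.0°: virtual centre (0.2560, 0.0000, -0.1229), radius l
arm 2 at φ=120.0°: e+L cos θ2 = 0.2929;  S2 = (-0.1464, 0.2536, -0.0860)
S3 = (0.2560·cos240.0°, 0.2560·sin240.0°, -0.1229) = (-0.1280, -0.2217, -0.1229)
eliminate P² terms by subtracting sphere 1 from 2 and 3
linear system: -0.8050x+0.5073y = 0.0125−0.0737z; -0.7681x+-0.4435y = 0.0000−0.0000z
det = 0.7466;  x = -0.0074+0.0438z,  y = 0.0129+-0.0758z
quadratic in z: (1.0077)z²+(0.2207)z+(-0.1653)=0, √Δ=0.8456 → z ∈ {-0.5291, 0.3101}; z = -0.5291 (taking z<0)
x = -0.0306, y = 0.0530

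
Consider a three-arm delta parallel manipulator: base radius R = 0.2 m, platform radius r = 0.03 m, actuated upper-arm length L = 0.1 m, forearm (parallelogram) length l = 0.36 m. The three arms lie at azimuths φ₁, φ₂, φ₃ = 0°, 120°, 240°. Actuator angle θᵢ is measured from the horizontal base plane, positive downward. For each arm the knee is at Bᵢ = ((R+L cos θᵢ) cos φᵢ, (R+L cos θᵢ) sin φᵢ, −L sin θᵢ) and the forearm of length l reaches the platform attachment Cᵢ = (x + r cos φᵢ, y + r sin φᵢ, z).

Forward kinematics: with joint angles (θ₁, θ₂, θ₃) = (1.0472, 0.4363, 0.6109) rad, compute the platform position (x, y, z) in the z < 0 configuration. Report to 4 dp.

(-0.0516, 0.0138, -0.3224)

S1 = (0.2200·cos0.0°, 0.2200·sin0.0°, -0.0866) = (0.2200, 0.0000, -0.0866)
φ2=120.0°: virtual centre (-0.1303, 0.2257, -0.0423), radius l
φ3=240.0°: virtual centre (-0.1260, -0.2182, -0.0574), radius l
subtract pairs → two planes through P
plane₁₂: -0.7006x+0.4514y+0.0887z = 0.0138
det = 0.6181;  x = -0.0177+0.1053z,  y = 0.0032+-0.0330z
into |P−S₁|² = l²: 1.0122z² + 0.1229z + -0.0656 = 0;  Δ = 0.2807;  z = -0.3224 or 0.2010 → z<0 root = -0.3224
x = -0.0516, y = 0.0138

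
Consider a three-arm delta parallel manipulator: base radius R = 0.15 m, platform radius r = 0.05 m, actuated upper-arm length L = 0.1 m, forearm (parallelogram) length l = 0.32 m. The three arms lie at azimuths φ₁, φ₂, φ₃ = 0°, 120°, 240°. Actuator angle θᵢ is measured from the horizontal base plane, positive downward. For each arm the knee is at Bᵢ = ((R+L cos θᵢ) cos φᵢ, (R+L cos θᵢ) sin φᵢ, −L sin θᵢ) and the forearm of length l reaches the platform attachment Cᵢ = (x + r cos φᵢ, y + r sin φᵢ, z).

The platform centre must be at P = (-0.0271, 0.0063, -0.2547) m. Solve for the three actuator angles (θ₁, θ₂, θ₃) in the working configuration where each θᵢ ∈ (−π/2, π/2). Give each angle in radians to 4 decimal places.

θ₁ = 0.2624, θ₂ = -0.0868, θ₃ = 0.0002

rotate P by −φ1: (-0.0271, 0.0063, -0.2547)
  A=0.1271, B=-0.2547, C=(l²−L²−A²−y'²−z²)/(2L)=0.0567
  θ1 = atan2(B,A) + arccos(C/0.2847) = 0.2624
φ2=120.0° → target in arm frame (0.0190, 0.0203)
  e−x'=0.0810;  (l²−L²−(e−x')²−y'²−z²)/2L = 0.1028
  √(A²+B²)=0.2673;  θ2 = -1.2629+1.1761 ≈ -0.0868
rotate P by −φ3: (0.0081, -0.0266, -0.2547)
  e−x'=0.0919;  (l²−L²−(e−x')²−y'²−z²)/2L = 0.0919
  θ3 = atan2(B,A) + arccos(C/0.2708) = 0.0002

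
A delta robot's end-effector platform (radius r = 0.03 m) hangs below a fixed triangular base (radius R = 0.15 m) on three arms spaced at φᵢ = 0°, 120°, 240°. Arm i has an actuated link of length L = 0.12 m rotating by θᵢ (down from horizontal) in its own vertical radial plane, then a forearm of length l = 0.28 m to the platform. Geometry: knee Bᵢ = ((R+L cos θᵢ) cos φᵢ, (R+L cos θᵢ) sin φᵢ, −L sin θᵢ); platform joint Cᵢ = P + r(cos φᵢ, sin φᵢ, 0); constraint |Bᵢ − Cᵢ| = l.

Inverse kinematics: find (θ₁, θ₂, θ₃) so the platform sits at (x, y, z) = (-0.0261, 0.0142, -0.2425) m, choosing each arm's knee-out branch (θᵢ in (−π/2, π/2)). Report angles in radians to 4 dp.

φ1=0.0° → target in arm frame (-0.0261, 0.0142)
  A=0.1461, B=-0.2425, C=(l²−L²−A²−y'²−z²)/(2L)=-0.0681
  √(A²+B²)=0.2831;  θ1 = -1.0286+1.8139 ≈ 0.7853
arm 2 (φ=120.0°): x'=0.0253, y'=0.0155
  A=0.0947, B=-0.2425, C=(l²−L²−A²−y'²−z²)/(2L)=-0.0167
  √(A²+B²)=0.2603;  θ2 = -1.1987+1.6350 ≈ 0.4363
φ3=240.0° → target in arm frame (0.0008, -0.0297)
  A=0.1192, B=-0.2425, C=(l²−L²−A²−y'²−z²)/(2L)=-0.0413
  √(A²+B²)=0.2702;  θ3 = -1.1138+1.7242 ≈ 0.6104

θ₁ = 0.7853, θ₂ = 0.4363, θ₃ = 0.6104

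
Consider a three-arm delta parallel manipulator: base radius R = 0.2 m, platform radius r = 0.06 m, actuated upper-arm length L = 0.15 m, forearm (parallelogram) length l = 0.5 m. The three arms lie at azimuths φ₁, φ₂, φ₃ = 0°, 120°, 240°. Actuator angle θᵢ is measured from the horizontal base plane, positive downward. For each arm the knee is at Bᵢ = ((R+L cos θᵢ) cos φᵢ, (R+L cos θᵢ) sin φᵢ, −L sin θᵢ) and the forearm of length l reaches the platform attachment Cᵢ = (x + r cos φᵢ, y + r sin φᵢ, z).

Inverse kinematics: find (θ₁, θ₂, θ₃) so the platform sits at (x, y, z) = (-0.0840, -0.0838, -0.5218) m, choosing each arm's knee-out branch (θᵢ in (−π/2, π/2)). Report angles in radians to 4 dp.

rotate P by −φ1: (-0.0840, -0.0838, -0.5218)
  e−x'=0.2240;  (l²−L²−(e−x')²−y'²−z²)/2L = -0.3399
  θ1 = atan2(B,A) + arccos(C/0.5678) = 1.0472
arm 2 (φ=120.0°): x'=-0.0306, y'=0.1146
  A=0.1706, B=-0.5218, C=(l²−L²−A²−y'²−z²)/(2L)=-0.2900
  γ=atan2(-0.5218,0.1706)=-1.2549;  ψ=arccos(-0.5283)=2.1274;  θ2=γ+ψ≈0.8726
arm 3 (φ=240.0°): x'=0.1146, y'=-0.0308
  e−x'=0.0254;  (l²−L²−(e−x')²−y'²−z²)/2L = -0.1546
  θ3 = atan2(B,A) + arccos(C/0.5224) = 0.3491

θ₁ = 1.0472, θ₂ = 0.8726, θ₃ = 0.3491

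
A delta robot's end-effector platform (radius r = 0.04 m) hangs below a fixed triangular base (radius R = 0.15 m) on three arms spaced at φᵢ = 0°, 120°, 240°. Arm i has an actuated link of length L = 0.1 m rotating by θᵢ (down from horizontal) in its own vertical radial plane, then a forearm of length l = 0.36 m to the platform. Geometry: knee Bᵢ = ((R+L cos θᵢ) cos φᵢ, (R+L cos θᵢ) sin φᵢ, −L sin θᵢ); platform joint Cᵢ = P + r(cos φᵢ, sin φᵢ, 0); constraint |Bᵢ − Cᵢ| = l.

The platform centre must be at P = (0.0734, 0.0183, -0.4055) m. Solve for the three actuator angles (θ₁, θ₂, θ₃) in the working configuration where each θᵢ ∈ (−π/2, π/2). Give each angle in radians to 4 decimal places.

θ₁ = 0.6979, θ₂ = 1.2214, θ₃ = 1.3961

rotate P by −φ1: (0.0734, 0.0183, -0.4055)
  A cos θ + B sin θ = C:  0.0366·cos θ + -0.4055·sin θ = -0.2325
  √(A²+B²)=0.4071;  θ1 = -1.4808+2.1786 ≈ 0.6979
φ2=120.0° → target in arm frame (-0.0209, -0.0727)
  e−x'=0.1309;  (l²−L²−(e−x')²−y'²−z²)/2L = -0.3362
  θ2 = atan2(B,A) + arccos(C/0.4261) = 1.2214
arm 3 (φ=240.0°): x'=-0.0525, y'=0.0544
  A=0.1625, B=-0.4055, C=(l²−L²−A²−y'²−z²)/(2L)=-0.3711
  γ=atan2(-0.4055,0.1625)=-1.1895;  ψ=arccos(-0.8494)=2.5856;  θ3=γ+ψ≈1.3961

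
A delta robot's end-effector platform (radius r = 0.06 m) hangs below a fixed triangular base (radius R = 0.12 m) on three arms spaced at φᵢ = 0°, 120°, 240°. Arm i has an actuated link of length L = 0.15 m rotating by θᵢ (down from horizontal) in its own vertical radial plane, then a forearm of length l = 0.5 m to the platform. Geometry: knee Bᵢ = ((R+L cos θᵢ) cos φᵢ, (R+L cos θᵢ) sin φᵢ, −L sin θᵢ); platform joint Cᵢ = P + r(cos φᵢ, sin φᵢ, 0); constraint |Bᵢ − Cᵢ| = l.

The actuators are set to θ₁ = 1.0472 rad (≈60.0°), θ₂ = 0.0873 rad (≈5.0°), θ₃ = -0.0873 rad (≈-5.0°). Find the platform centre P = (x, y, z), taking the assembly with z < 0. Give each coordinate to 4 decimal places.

φ1=0.0°: virtual centre (0.1350, 0.0000, -0.1299), radius l
S2 = (0.2094·cos120.0°, 0.2094·sin120.0°, -0.0131) = (-0.1047, 0.1814, -0.0131)
S3 = (0.2094·cos240.0°, 0.2094·sin240.0°, 0.0131) = (-0.1047, -0.1814, 0.0131)
eliminate P² terms by subtracting sphere 1 from 2 and 3
[-0.4794 0.3627 0.2337]·P = 0.0089;  [-0.4794 -0.3627 0.2860]·P = 0.0089
Cramer: x(z) = -0.0186+0.5419z;  y(z) = 0.0000+0.0721z
quadratic in z: (1.2989)z²+(0.0933)z+(-0.2095)=0, √Δ=1.0475 → z ∈ {-0.4392, 0.3673}; z = -0.4392 (taking z<0)
x = -0.2566, y = -0.0317

(-0.2566, -0.0317, -0.4392)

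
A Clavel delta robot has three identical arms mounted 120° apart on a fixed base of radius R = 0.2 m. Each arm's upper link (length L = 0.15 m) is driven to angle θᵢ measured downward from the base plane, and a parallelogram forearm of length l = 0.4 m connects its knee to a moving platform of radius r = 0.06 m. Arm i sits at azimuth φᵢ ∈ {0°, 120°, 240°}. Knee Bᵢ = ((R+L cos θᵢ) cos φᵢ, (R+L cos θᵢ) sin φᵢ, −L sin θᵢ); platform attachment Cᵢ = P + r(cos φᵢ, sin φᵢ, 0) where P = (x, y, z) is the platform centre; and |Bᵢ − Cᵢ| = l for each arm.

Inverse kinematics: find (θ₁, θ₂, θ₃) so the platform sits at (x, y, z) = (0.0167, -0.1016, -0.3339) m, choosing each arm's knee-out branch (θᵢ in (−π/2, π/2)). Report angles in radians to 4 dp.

θ₁ = 0.3492, θ₂ = 0.8727, θ₃ = 0.0000

φ1=0.0° → target in arm frame (0.0167, -0.1016)
  A cos θ + B sin θ = C:  0.1233·cos θ + -0.3339·sin θ = 0.0016
  √(A²+B²)=0.3559;  θ1 = -1.2171+1.5663 ≈ 0.3492
arm 2 (φ=120.0°): x'=-0.0963, y'=0.0363
  A cos θ + B sin θ = C:  0.2363·cos θ + -0.3339·sin θ = -0.1039
  θ2 = atan2(B,A) + arccos(C/0.4091) = 0.8727
φ3=240.0° → target in arm frame (0.0796, 0.0653)
  A cos θ + B sin θ = C:  0.0604·cos θ + -0.3339·sin θ = 0.0604
  √(A²+B²)=0.3393;  θ3 = -1.3919+1.3920 ≈ 0.0000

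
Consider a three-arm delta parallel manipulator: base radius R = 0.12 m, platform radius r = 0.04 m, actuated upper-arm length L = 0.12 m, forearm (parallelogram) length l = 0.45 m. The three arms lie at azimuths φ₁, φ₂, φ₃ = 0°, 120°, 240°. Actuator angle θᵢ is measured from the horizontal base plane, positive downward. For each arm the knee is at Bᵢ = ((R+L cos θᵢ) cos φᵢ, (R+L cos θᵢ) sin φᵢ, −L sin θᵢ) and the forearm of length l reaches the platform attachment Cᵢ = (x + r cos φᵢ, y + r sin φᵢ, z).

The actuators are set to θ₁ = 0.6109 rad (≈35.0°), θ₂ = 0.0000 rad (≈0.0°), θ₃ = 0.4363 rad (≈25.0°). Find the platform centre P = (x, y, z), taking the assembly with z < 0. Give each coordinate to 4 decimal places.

centre 1 = (0.1783·cos0.0°, 0.1783·sin0.0°, -0.0688) = (0.1783, 0.0000, -0.0688)
centre 2 = (0.2000·cos120.0°, 0.2000·sin120.0°, 0.0000) = (-0.1000, 0.1732, 0.0000)
φ3=240.0°: virtual centre (-0.0944, -0.1635, -0.0507), radius l
|centre ₂|²−|centre ₁|² = 0.0035;  |centre ₃|²−|centre ₁|² = 0.0017
plane₁₂: -0.5566x+0.3464y+0.1377z = 0.0035
Cramer: x(z) = -0.0046+0.1552z;  y(z) = 0.0026-0.1480z
quadratic in z: (1.0460)z²+(0.0801)z+(-0.1643)=0, √Δ=0.8330 → z ∈ {-0.4365, 0.3599}; z = -0.4365 (taking z<0)
x = -0.0724, y = 0.0672

(-0.0724, 0.0672, -0.4365)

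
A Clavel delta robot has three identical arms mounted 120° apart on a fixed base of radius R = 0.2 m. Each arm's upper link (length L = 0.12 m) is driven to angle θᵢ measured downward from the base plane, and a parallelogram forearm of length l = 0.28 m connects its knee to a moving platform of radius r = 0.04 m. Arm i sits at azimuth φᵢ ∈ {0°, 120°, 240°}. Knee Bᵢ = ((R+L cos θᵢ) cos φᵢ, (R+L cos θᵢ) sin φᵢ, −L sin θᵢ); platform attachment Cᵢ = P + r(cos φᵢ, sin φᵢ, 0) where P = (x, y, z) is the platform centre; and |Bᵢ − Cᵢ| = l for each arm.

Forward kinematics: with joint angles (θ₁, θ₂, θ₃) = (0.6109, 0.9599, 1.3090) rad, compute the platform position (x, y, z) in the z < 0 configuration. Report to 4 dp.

O1 = (0.2583·cos0.0°, 0.2583·sin0.0°, -0.0688) = (0.2583, 0.0000, -0.0688)
arm 2 at φ=120.0°: (R−r)+L cos θ2 = 0.2288;  O2 = (-0.1144, 0.1982, -0.0983)
φ3=240.0°: virtual centre (-0.0955, -0.1655, -0.1159), radius l
|O₂|²−|O₁|² = -0.0094;  |O₃|²−|O₁|² = -0.0215
[-0.7454 0.3963 -0.0589]·P = -0.0094;  [-0.7076 -0.3309 -0.0942]·P = -0.0215
det = 0.5272;  x = 0.0221+-0.1078z,  y = 0.0178+-0.0540z
quadratic in z: (1.0145)z²+(0.1867)z+(-0.0176)=0, √Δ=0.3257 → z ∈ {-0.2525, 0.0685}; z = -0.2525 (taking z<0)
x = 0.0493, y = 0.0314

(0.0493, 0.0314, -0.2525)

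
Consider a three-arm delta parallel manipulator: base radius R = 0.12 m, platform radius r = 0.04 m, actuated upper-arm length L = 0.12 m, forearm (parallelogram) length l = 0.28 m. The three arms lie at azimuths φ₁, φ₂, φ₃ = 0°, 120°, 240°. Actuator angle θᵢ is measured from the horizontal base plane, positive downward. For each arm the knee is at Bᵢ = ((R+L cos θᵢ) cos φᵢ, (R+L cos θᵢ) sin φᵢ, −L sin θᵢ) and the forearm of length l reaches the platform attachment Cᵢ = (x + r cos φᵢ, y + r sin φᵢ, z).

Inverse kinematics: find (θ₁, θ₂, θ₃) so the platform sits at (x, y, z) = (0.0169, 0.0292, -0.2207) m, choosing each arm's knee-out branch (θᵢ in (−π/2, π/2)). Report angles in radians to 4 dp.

rotate P by −φ1: (0.0169, 0.0292, -0.2207)
  e−x'=0.0631;  (l²−L²−(e−x')²−y'²−z²)/2L = 0.0436
  θ1 = atan2(B,A) + arccos(C/0.2295) = 0.0875
arm 2 (φ=120.0°): x'=0.0168, y'=-0.0292
  A=0.0632, B=-0.2207, C=(l²−L²−A²−y'²−z²)/(2L)=0.0435
  γ=atan2(-0.2207,0.0632)=-1.2921;  ψ=arccos(0.1896)=1.3800;  θ2=γ+ψ≈0.0880
rotate P by −φ3: (-0.0337, 0.0000, -0.2207)
  A=0.1137, B=-0.2207, C=(l²−L²−A²−y'²−z²)/(2L)=0.0098
  √(A²+B²)=0.2483;  θ3 = -1.0949+1.5313 ≈ 0.4363

θ₁ = 0.0875, θ₂ = 0.0880, θ₃ = 0.4363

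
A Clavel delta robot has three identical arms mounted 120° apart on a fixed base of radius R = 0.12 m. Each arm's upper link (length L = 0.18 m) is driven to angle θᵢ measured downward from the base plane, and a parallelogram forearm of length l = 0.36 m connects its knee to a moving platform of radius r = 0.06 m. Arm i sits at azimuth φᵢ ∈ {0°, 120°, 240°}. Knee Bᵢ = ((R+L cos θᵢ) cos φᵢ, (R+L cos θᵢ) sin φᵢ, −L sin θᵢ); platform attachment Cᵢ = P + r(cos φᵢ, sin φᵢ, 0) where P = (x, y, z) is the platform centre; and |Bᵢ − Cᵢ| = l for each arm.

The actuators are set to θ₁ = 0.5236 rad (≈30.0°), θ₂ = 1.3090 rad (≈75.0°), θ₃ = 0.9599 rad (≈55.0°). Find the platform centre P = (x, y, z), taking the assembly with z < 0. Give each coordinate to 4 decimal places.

(0.1314, -0.0792, -0.4309)

φ1=0.0°: virtual centre (0.2159, 0.0000, -0.0900), radius l
φ2=120.0°: virtual centre (-0.0533, 0.0923, -0.1739), radius l
arm 3 at φ=240.0°: ρ3 = 0.1632;  centre 3 = (-0.0816, -0.1414, -0.1474)
subtract pairs → two planes through P
linear system: -0.5384x+0.1846y = -0.0131−-0.1677z; -0.5950x+-0.2828y = -0.0063−-0.1149z
Cramer: x(z) = 0.0186-0.2619z;  y(z) = -0.0168+0.1448z
into |P−centre ₁|² = l²: 1.0896z² + 0.2785z + -0.0823 = 0;  Δ = 0.4362;  z = -0.4309 or 0.1753 → z<0 root = -0.4309
x = 0.1314, y = -0.0792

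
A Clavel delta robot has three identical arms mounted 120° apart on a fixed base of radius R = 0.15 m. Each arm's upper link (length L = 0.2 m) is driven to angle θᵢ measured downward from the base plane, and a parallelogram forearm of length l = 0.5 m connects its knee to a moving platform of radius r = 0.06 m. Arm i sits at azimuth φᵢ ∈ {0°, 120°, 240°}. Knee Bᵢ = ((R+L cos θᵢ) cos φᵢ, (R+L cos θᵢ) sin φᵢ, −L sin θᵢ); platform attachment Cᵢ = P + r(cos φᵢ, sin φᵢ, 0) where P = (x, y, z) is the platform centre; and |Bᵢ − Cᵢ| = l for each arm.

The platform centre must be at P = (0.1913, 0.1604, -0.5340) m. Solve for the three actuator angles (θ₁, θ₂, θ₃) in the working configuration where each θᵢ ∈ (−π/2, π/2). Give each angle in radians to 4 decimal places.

arm 1 (φ=0.0°): x'=0.1913, y'=0.1604
  e−x'=-0.1013;  (l²−L²−(e−x')²−y'²−z²)/2L = -0.2779
  θ1 = atan2(B,A) + arccos(C/0.5435) = 0.3491
rotate P by −φ2: (0.0433, -0.2459, -0.5340)
  A=0.0467, B=-0.5340, C=(l²−L²−A²−y'²−z²)/(2L)=-0.3445
  θ2 = atan2(B,A) + arccos(C/0.5360) = 0.7852
φ3=240.0° → target in arm frame (-0.2346, 0.0855)
  e−x'=0.3246;  (l²−L²−(e−x')²−y'²−z²)/2L = -0.4695
  √(A²+B²)=0.6249;  θ3 = -1.0247+2.4209 ≈ 1.3962

θ₁ = 0.3491, θ₂ = 0.7852, θ₃ = 1.3962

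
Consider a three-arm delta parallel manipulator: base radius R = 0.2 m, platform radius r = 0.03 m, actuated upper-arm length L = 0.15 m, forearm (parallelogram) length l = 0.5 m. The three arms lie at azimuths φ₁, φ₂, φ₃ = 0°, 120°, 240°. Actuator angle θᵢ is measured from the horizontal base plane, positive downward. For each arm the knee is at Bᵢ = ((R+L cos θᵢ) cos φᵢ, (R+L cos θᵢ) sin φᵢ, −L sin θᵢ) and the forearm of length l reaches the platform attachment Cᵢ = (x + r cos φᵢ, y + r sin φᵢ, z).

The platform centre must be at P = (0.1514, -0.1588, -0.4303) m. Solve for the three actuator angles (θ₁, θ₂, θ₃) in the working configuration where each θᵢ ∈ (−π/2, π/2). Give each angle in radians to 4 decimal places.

θ₁ = -0.0870, θ₂ = 1.3965, θ₃ = 0.3492

φ1=0.0° → target in arm frame (0.1514, -0.1588)
  e−x'=0.0186;  (l²−L²−(e−x')²−y'²−z²)/2L = 0.0559
  γ=atan2(-0.4303,0.0186)=-1.5276;  ψ=arccos(0.1299)=1.4406;  θ1=γ+ψ≈-0.0870
rotate P by −φ2: (-0.2132, -0.0517, -0.4303)
  e−x'=0.3832;  (l²−L²−(e−x')²−y'²−z²)/2L = -0.3573
  θ2 = atan2(B,A) + arccos(C/0.5762) = 1.3965
φ3=240.0° → target in arm frame (0.0618, 0.2105)
  A=0.1082, B=-0.4303, C=(l²−L²−A²−y'²−z²)/(2L)=-0.0456
  √(A²+B²)=0.4437;  θ3 = -1.3245+1.6737 ≈ 0.3492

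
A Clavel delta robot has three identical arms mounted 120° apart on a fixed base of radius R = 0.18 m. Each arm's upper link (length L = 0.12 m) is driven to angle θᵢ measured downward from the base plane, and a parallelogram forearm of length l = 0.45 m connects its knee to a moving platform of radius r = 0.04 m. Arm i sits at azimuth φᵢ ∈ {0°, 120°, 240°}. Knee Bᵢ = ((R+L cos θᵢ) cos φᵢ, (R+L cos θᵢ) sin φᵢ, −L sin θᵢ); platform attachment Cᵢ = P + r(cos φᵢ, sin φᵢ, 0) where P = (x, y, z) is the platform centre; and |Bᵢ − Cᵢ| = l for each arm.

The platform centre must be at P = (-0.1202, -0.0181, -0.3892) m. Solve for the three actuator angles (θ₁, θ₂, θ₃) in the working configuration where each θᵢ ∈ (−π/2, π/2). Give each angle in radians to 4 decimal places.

θ₁ = 0.8726, θ₂ = 0.0875, θ₃ = -0.0869

arm 1 (φ=0.0°): x'=-0.1202, y'=-0.0181
  A=0.2602, B=-0.3892, C=(l²−L²−A²−y'²−z²)/(2L)=-0.1309
  γ=atan2(-0.3892,0.2602)=-0.9815;  ψ=arccos(-0.2795)=1.8541;  θ1=γ+ψ≈0.8726
φ2=120.0° → target in arm frame (0.0444, 0.1131)
  A=0.0956, B=-0.3892, C=(l²−L²−A²−y'²−z²)/(2L)=0.0612
  γ=atan2(-0.3892,0.0956)=-1.3300;  ψ=arccos(0.1527)=1.4175;  θ2=γ+ψ≈0.0875
φ3=240.0° → target in arm frame (0.0758, -0.0950)
  e−x'=0.0642;  (l²−L²−(e−x')²−y'²−z²)/2L = 0.0978
  γ=atan2(-0.3892,0.0642)=-1.4073;  ψ=arccos(0.2479)=1.3203;  θ3=γ+ψ≈-0.0869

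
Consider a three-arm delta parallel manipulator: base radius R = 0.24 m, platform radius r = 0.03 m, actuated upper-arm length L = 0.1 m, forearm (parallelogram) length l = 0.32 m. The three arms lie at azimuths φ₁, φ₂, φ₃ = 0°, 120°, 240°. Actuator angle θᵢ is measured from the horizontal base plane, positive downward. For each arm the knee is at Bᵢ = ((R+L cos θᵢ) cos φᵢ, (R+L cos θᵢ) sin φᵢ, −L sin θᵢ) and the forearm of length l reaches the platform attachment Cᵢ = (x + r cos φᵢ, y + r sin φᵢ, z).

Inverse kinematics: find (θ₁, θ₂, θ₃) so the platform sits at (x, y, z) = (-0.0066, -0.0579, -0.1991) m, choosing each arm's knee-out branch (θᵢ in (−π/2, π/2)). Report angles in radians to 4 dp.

φ1=0.0° → target in arm frame (-0.0066, -0.0579)
  A cos θ + B sin θ = C:  0.2166·cos θ + -0.1991·sin θ = 0.0125
  θ1 = atan2(B,A) + arccos(C/0.2942) = 0.7851
rotate P by −φ2: (-0.0468, 0.0347, -0.1991)
  A=0.2568, B=-0.1991, C=(l²−L²−A²−y'²−z²)/(2L)=-0.0721
  θ2 = atan2(B,A) + arccos(C/0.3250) = 1.1350
rotate P by −φ3: (0.0534, 0.0232, -0.1991)
  e−x'=0.1566;  (l²−L²−(e−x')²−y'²−z²)/2L = 0.1385
  √(A²+B²)=0.2533;  θ3 = -0.9045+0.9920 ≈ 0.0876

θ₁ = 0.7851, θ₂ = 1.1350, θ₃ = 0.0876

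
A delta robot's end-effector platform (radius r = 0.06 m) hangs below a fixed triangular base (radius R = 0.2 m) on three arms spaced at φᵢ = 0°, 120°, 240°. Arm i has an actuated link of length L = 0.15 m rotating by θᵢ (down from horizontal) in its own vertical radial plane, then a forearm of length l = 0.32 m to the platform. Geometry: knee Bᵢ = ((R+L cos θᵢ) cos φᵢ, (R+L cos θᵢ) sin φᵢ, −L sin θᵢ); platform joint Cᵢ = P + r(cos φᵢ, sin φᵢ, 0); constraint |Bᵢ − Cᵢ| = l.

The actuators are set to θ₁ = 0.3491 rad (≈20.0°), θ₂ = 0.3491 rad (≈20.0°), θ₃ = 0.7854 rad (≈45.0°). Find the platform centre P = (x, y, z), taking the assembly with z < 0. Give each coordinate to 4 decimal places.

(0.0231, 0.0400, -0.2365)

φ1=0.0°: virtual centre (0.2810, 0.0000, -0.0513), radius l
φ2=120.0°: virtual centre (-0.1405, 0.2433, -0.0513), radius l
arm 3 at φ=240.0°: e+L cos θ3 = 0.2461;  S3 = (-0.1230, -0.2131, -0.1061)
subtract pairs → two planes through P
plane₁₂: -0.8429x+0.4866y+0.0000z = 0.0000
Cramer: x(z) = 0.0063-0.0708z;  y(z) = 0.0109-0.1227z
into |P−S₁|² = l²: 1.0201z² + 0.1388z + -0.0242 = 0;  Δ = 0.1181;  z = -0.2365 or 0.1004 → z<0 root = -0.2365
x = 0.0231, y = 0.0400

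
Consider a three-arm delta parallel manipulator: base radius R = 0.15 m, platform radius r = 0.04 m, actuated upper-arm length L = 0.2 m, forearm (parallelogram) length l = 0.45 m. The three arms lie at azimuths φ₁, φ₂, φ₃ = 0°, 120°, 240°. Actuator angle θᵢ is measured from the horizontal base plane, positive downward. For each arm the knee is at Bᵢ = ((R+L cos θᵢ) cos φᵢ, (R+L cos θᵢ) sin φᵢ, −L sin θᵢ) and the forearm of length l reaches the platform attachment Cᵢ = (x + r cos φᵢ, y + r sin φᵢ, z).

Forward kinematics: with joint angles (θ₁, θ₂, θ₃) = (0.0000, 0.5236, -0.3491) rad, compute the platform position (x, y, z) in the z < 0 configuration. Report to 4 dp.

(0.0175, -0.1116, -0.3232)

O1 = (0.3100·cos0.0°, 0.3100·sin0.0°, 0.0000) = (0.3100, 0.0000, 0.0000)
O2 = (0.2832·cos120.0°, 0.2832·sin120.0°, -0.1000) = (-0.1416, 0.2453, -0.1000)
O3 = (0.2979·cos240.0°, 0.2979·sin240.0°, 0.0684) = (-0.1490, -0.2580, 0.0684)
eliminate P² terms by subtracting sphere 1 from 2 and 3
linear system: -0.9032x+0.4905y = -0.0059−-0.2000z; -0.9179x+-0.5160y = -0.0027−0.1368z
det = 0.9164;  x = 0.0047+-0.0394z,  y = -0.0033+0.3352z
quadratic in z: (1.1139)z²+(0.0218)z+(-0.1093)=0, √Δ=0.6982 → z ∈ {-0.3232, 0.3036}; z = -0.3232 (taking z<0)
x = 0.0175, y = -0.1116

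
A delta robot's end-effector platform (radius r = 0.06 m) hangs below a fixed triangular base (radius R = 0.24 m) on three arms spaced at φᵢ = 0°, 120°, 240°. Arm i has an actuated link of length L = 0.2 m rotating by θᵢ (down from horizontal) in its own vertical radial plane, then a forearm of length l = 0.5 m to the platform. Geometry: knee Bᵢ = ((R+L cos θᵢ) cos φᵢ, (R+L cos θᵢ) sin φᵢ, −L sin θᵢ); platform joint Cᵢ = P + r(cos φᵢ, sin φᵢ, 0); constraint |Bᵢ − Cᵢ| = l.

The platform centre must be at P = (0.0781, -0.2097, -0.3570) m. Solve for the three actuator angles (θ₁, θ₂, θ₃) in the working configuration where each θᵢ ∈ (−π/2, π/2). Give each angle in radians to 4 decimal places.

θ₁ = 0.0870, θ₂ = 1.2216, θ₃ = -0.2616

rotate P by −φ1: (0.0781, -0.2097, -0.3570)
  A cos θ + B sin θ = C:  0.1019·cos θ + -0.3570·sin θ = 0.0705
  √(A²+B²)=0.3713;  θ1 = -1.2928+1.3798 ≈ 0.0870
φ2=120.0° → target in arm frame (-0.2207, 0.0372)
  A=0.4007, B=-0.3570, C=(l²−L²−A²−y'²−z²)/(2L)=-0.1984
  γ=atan2(-0.3570,0.4007)=-0.7278;  ψ=arccos(-0.3697)=1.9495;  θ2=γ+ψ≈1.2216
φ3=240.0° → target in arm frame (0.1426, 0.1725)
  A cos θ + B sin θ = C:  0.0374·cos θ + -0.3570·sin θ = 0.1285
  θ3 = atan2(B,A) + arccos(C/0.3590) = -0.2616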